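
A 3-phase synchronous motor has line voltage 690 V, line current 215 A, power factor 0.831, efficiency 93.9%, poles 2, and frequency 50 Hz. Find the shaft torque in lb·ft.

471 lb·ft

P_in = √3·V·I·cosφ = 1.732 × 690 × 215 × 0.831 = 213519 W
P_out = η·P_in = 0.939 × 213519 = 200494 W
n = n_s = 120×50/2 = 3000 rpm (synchronous)
ω = 2π×3000/60 = 314.2 rad/s
τ = P_out/ω = 200494/314.2 = 638.1 N·m
In lb·ft: 638.1/1.356 = 471 lb·ft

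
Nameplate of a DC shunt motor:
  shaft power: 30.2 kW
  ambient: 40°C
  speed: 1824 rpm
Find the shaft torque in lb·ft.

117 lb·ft

ω = 2π × 1824/60 = 191 rad/s
τ = P/ω = 30200/191 = 158.1 N·m
In lb·ft: 158.1/1.356 = 117 lb·ft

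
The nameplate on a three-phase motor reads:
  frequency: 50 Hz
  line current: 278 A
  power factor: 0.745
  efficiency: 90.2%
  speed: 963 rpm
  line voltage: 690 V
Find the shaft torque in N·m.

2210 N·m

P_in = √3·V·I·cosφ = 1.732 × 690 × 278 × 0.745 = 247513 W
P_out = η·P_in = 0.902 × 247513 = 223257 W
n = 963 rpm
ω = 2π×963/60 = 100.8 rad/s
τ = P_out/ω = 223257/100.8 = 2210 N·m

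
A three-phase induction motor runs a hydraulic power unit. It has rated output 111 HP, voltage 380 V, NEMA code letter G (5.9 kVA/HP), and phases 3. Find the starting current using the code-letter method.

S_LR = 5.9 × 111 = 654.9 kVA
I_LR = S_LR/(√3·V_L) = 654900/(1.732×380) = 995 A

995 A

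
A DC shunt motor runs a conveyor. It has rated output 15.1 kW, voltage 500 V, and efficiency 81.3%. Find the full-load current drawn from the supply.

37.1 A

P_out = 15.1 kW = 15100 W
P_in = P_out / η = 15100 / 0.813 = 18573 W
I = P_in / V = 18573 / 500 = 37.1 A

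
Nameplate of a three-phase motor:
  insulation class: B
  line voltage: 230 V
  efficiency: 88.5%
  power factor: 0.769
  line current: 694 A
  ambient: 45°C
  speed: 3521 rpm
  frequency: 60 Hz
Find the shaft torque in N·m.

510 N·m

P_in = √3·V·I·cosφ = 1.732 × 230 × 694 × 0.769 = 212599 W
P_out = η·P_in = 0.885 × 212599 = 188150 W
n = 3521 rpm
ω = 2π×3521/60 = 368.7 rad/s
τ = P_out/ω = 188150/368.7 = 510 N·m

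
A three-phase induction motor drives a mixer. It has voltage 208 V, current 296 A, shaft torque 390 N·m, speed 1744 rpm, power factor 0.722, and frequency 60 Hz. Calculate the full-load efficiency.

92.5 %

ω = 2π × 1744/60 = 182.6 rad/s; P_out = τω = 390 × 182.6 = 71214 W
P_in = √3·V_L·I_L·cosφ = 1.732 × 208 × 296 × 0.722 = 76991 W
η = P_out / P_in = 71214 / 76991 = 0.925 = 92.5%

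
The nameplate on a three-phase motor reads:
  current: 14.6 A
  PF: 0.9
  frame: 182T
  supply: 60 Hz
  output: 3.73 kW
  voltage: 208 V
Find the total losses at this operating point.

1000 W

P_in = √3·V·I·cosφ = 1.732×208×14.6×0.9 = 4734 W
P_out = 3730 W
Losses = P_in − P_out = 4734 − 3730 = 1004 W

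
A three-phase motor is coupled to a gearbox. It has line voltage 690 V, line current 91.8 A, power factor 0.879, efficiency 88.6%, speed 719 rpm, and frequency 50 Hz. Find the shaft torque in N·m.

P_in = √3·V·I·cosφ = 1.732 × 690 × 91.8 × 0.879 = 96434 W
P_out = η·P_in = 0.886 × 96434 = 85441 W
n = 719 rpm
ω = 2π×719/60 = 75.29 rad/s
τ = P_out/ω = 85441/75.29 = 1130 N·m

1130 N·m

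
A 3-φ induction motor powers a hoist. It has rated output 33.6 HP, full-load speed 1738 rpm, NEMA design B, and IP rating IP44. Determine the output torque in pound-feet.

102 lb·ft

P_out = 33.6 × 746 = 25066 W
ω = 2π × 1738/60 = 182 rad/s
τ = P_out/ω = 25066/182 = 137.7 N·m
In lb·ft: 137.7/1.356 = 102 lb·ft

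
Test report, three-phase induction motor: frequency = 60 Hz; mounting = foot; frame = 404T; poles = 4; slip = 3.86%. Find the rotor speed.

n_s = 120f/p = 120×60/4 = 1800 rpm
n = n_s(1 − s) = 1800 × (1 − 0.0386) = 1731 rpm

1731 rpm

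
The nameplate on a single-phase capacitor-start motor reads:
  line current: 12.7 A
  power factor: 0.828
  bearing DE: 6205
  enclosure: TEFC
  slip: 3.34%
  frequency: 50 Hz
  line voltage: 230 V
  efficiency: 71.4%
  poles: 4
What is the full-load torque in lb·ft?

8.39 lb·ft

P_in = V·I·cosφ = 230 × 12.7 × 0.828 = 2419 W
P_out = η·P_in = 0.714 × 2419 = 1727 W
n_s = 120×50/4 = 1500 rpm; n = 1500×(1−0.0334) = 1450 rpm
ω = 2π×1450/60 = 151.8 rad/s
τ = P_out/ω = 1727/151.8 = 11.38 N·m
In lb·ft: 11.38/1.356 = 8.39 lb·ft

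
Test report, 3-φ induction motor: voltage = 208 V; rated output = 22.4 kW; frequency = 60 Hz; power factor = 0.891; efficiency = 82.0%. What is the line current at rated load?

P_out = 22.4 kW = 22400 W
P_in = P_out / η = 22400 / 0.820 = 27317 W
I_L = P_in / (√3·V_L·cosφ) = 27317 / (1.732 × 208 × 0.891) = 85.1 A

85.1 A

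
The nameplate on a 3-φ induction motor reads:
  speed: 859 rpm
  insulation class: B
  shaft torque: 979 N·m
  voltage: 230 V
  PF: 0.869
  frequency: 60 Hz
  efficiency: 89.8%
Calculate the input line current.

283 A

ω = 2π×859/60 = 89.95 rad/s; P_out = τω = 979 × 89.95 = 88061 W
P_in = P_out / η = 88061 / 0.898 = 98063 W
I_L = P_in / (√3·V_L·cosφ) = 98063 / (1.732 × 230 × 0.869) = 283 A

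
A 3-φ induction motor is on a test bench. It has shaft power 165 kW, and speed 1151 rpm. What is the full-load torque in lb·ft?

ω = 2π × 1151/60 = 120.5 rad/s
τ = P/ω = 165000/120.5 = 1369 N·m
In lb·ft: 1369/1.356 = 1010 lb·ft

1010 lb·ft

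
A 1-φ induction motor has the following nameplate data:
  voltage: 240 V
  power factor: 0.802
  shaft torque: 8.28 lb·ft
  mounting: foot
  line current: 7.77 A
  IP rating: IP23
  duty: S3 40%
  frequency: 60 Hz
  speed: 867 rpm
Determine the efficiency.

68.2 %

τ = 8.28 lb·ft × 1.356 = 11.23 N·m
ω = 2π × 867/60 = 90.79 rad/s; P_out = τω = 11.23 × 90.79 = 1020 W
P_in = V·I·cosφ = 240 × 7.77 × 0.802 = 1496 W
η = P_out / P_in = 1020 / 1496 = 0.682 = 68.2%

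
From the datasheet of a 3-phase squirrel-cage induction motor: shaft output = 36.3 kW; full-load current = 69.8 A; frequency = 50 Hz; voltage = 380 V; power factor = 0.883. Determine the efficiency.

P_out = 36.3 kW = 36300 W
P_in = √3·V_L·I_L·cosφ = 1.732 × 380 × 69.8 × 0.883 = 40565 W
η = P_out / P_in = 36300 / 40565 = 0.895 = 89.5%

89.5 %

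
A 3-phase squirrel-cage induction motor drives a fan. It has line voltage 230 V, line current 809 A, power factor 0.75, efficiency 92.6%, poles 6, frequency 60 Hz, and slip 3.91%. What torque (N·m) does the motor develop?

P_in = √3·V·I·cosφ = 1.732 × 230 × 809 × 0.75 = 241705 W
P_out = η·P_in = 0.926 × 241705 = 223819 W
n_s = 120×60/6 = 1200 rpm; n = 1200×(1−0.0391) = 1153 rpm
ω = 2π×1153/60 = 120.7 rad/s
τ = P_out/ω = 223819/120.7 = 1850 N·m

1850 N·m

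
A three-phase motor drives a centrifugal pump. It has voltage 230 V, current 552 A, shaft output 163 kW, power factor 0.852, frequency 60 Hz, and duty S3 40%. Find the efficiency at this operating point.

87.0 %

P_out = 163 kW = 163000 W
P_in = √3·V_L·I_L·cosφ = 1.732 × 230 × 552 × 0.852 = 187350 W
η = P_out / P_in = 163000 / 187350 = 0.870 = 87.0%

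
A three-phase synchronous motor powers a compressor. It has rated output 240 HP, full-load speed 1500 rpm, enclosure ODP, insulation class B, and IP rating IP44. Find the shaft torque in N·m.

P_out = 240 × 746 = 179040 W
ω = 2π × 1500/60 = 157.1 rad/s
τ = P_out/ω = 179040/157.1 = 1140 N·m

1140 N·m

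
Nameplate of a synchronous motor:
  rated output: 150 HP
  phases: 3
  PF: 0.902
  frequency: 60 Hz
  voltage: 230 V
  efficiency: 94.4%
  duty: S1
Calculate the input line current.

P_out = 150 × 746 = 111900 W
P_in = P_out / η = 111900 / 0.944 = 118538 W
I_L = P_in / (√3·V_L·cosφ) = 118538 / (1.732 × 230 × 0.902) = 330 A

330 A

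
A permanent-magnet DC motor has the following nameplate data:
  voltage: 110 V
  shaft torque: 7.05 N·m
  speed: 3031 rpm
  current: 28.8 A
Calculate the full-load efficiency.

70.6 %

ω = 2π × 3031/60 = 317.4 rad/s; P_out = τω = 7.05 × 317.4 = 2238 W
P_in = V·I = 110 × 28.8 = 3168 W
η = P_out / P_in = 2238 / 3168 = 0.706 = 70.6%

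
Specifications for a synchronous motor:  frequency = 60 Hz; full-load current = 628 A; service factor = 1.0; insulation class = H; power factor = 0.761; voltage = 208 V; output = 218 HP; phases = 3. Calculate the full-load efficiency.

94.5 %

P_out = 218 × 746 = 162628 W
P_in = √3·V_L·I_L·cosφ = 1.732 × 208 × 628 × 0.761 = 172169 W
η = P_out / P_in = 162628 / 172169 = 0.945 = 94.5%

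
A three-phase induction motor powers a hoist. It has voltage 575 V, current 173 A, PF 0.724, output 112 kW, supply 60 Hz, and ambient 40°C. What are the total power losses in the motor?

12700 W

P_in = √3·V·I·cosφ = 1.732×575×173×0.724 = 124738 W
P_out = 112000 W
Losses = P_in − P_out = 124738 − 112000 = 12738 W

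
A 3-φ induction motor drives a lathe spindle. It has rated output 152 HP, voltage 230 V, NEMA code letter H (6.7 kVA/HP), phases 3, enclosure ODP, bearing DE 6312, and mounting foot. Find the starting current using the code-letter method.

S_LR = 6.7 × 152 = 1018.4 kVA
I_LR = S_LR/(√3·V_L) = 1018400/(1.732×230) = 2560 A

2560 A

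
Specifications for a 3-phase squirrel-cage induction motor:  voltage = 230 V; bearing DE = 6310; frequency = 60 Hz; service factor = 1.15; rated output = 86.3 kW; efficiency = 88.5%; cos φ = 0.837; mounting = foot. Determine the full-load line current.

292 A

P_out = 86.3 kW = 86300 W
P_in = P_out / η = 86300 / 0.885 = 97514 W
I_L = P_in / (√3·V_L·cosφ) = 97514 / (1.732 × 230 × 0.837) = 292 A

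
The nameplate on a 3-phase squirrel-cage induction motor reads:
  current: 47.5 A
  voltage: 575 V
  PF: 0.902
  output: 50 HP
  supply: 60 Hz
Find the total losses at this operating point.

P_in = √3·V·I·cosφ = 1.732×575×47.5×0.902 = 42669 W
P_out = 50×746 = 37300 W
Losses = P_in − P_out = 42669 − 37300 = 5369 W

5.37 kW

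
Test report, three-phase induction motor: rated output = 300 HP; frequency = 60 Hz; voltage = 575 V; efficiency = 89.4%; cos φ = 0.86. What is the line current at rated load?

292 A

P_out = 300 × 746 = 223800 W
P_in = P_out / η = 223800 / 0.894 = 250336 W
I_L = P_in / (√3·V_L·cosφ) = 250336 / (1.732 × 575 × 0.86) = 292 A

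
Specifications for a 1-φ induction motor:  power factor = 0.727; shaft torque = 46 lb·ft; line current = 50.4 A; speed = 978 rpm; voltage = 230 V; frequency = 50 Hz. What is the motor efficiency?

75.8 %

τ = 46 lb·ft × 1.356 = 62.38 N·m
ω = 2π × 978/60 = 102.4 rad/s; P_out = τω = 62.38 × 102.4 = 6388 W
P_in = V·I·cosφ = 230 × 50.4 × 0.727 = 8427 W
η = P_out / P_in = 6388 / 8427 = 0.758 = 75.8%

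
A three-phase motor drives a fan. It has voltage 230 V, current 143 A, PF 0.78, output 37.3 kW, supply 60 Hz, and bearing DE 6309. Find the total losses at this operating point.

P_in = √3·V·I·cosφ = 1.732×230×143×0.78 = 44433 W
P_out = 37300 W
Losses = P_in − P_out = 44433 − 37300 = 7133 W

7.13 kW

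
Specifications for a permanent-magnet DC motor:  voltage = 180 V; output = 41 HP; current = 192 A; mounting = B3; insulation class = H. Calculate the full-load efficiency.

P_out = 41 × 746 = 30586 W
P_in = V·I = 180 × 192 = 34560 W
η = P_out / P_in = 30586 / 34560 = 0.885 = 88.5%

88.5 %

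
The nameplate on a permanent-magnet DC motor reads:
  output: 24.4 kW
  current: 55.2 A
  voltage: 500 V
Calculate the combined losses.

P_in = V·I = 500×55.2 = 27600 W
P_out = 24400 W
Losses = P_in − P_out = 27600 − 24400 = 3200 W

3200 W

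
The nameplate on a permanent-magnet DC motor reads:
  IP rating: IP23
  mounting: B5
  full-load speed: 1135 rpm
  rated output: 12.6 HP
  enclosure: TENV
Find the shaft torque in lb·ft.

P_out = 12.6 × 746 = 9400 W
ω = 2π × 1135/60 = 118.9 rad/s
τ = P_out/ω = 9400/118.9 = 79.06 N·m
In lb·ft: 79.06/1.356 = 58.3 lb·ft

58.3 lb·ft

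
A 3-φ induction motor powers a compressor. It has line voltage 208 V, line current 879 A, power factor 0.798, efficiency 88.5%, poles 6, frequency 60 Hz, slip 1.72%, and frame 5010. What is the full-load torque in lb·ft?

1340 lb·ft

P_in = √3·V·I·cosφ = 1.732 × 208 × 879 × 0.798 = 252699 W
P_out = η·P_in = 0.885 × 252699 = 223639 W
n_s = 120×60/6 = 1200 rpm; n = 1200×(1−0.0172) = 1179 rpm
ω = 2π×1179/60 = 123.5 rad/s
τ = P_out/ω = 223639/123.5 = 1811 N·m
In lb·ft: 1811/1.356 = 1340 lb·ft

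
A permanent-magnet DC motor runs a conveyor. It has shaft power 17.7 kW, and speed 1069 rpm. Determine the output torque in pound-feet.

117 lb·ft

ω = 2π × 1069/60 = 111.9 rad/s
τ = P/ω = 17700/111.9 = 158.2 N·m
In lb·ft: 158.2/1.356 = 117 lb·ft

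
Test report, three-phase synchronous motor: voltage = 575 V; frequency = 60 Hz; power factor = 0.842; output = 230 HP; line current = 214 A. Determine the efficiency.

95.6 %

P_out = 230 × 746 = 171580 W
P_in = √3·V_L·I_L·cosφ = 1.732 × 575 × 214 × 0.842 = 179449 W
η = P_out / P_in = 171580 / 179449 = 0.956 = 95.6%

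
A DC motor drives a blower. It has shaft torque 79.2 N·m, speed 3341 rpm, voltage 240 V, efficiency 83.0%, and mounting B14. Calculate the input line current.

ω = 2π×3341/60 = 349.9 rad/s; P_out = τω = 79.2 × 349.9 = 27712 W
P_in = P_out / η = 27712 / 0.830 = 33388 W
I = P_in / V = 33388 / 240 = 139 A

139 A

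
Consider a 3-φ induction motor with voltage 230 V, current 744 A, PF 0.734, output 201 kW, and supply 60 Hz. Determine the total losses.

P_in = √3·V·I·cosφ = 1.732×230×744×0.734 = 217543 W
P_out = 201000 W
Losses = P_in − P_out = 217543 − 201000 = 16543 W

16500 W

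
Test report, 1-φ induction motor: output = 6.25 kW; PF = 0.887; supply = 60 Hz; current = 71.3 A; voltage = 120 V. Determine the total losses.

1.34 kW

P_in = V·I·cosφ = 120×71.3×0.887 = 7589 W
P_out = 6250 W
Losses = P_in − P_out = 7589 − 6250 = 1339 W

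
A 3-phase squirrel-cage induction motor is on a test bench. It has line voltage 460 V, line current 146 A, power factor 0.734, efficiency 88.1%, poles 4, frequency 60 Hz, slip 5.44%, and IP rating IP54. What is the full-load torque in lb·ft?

P_in = √3·V·I·cosφ = 1.732 × 460 × 146 × 0.734 = 85380 W
P_out = η·P_in = 0.881 × 85380 = 75220 W
n_s = 120×60/4 = 1800 rpm; n = 1800×(1−0.0544) = 1702 rpm
ω = 2π×1702/60 = 178.2 rad/s
τ = P_out/ω = 75220/178.2 = 422.1 N·m
In lb·ft: 422.1/1.356 = 311 lb·ft

311 lb·ft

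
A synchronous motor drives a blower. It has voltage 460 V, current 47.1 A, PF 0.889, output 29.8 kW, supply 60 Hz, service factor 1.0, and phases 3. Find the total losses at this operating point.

P_in = √3·V·I·cosφ = 1.732×460×47.1×0.889 = 33360 W
P_out = 29800 W
Losses = P_in − P_out = 33360 − 29800 = 3560 W

3560 W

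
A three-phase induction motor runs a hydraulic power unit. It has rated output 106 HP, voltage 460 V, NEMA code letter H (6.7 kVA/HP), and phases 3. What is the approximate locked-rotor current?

S_LR = 6.7 × 106 = 710.2 kVA
I_LR = S_LR/(√3·V_L) = 710200/(1.732×460) = 891 A

891 A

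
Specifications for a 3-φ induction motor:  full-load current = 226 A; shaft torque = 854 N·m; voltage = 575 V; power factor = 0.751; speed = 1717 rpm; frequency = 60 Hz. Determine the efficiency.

90.8 %

ω = 2π × 1717/60 = 179.8 rad/s; P_out = τω = 854 × 179.8 = 153549 W
P_in = √3·V_L·I_L·cosφ = 1.732 × 575 × 226 × 0.751 = 169030 W
η = P_out / P_in = 153549 / 169030 = 0.908 = 90.8%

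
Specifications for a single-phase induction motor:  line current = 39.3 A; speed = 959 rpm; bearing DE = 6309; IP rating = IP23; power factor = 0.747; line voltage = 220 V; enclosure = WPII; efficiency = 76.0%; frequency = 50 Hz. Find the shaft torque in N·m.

48.9 N·m

P_in = V·I·cosφ = 220 × 39.3 × 0.747 = 6459 W
P_out = η·P_in = 0.76 × 6459 = 4909 W
n = 959 rpm
ω = 2π×959/60 = 100.4 rad/s
τ = P_out/ω = 4909/100.4 = 48.9 N·m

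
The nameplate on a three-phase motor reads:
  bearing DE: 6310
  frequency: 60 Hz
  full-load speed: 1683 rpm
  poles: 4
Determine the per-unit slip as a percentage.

n_s = 120f/p = 120×60/4 = 1800 rpm
s = (n_s − n)/n_s = (1800 − 1683)/1800 = 0.0650

6.50 %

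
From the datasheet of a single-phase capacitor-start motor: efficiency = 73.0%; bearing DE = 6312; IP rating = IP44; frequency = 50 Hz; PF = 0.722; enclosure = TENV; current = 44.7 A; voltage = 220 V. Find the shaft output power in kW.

P_in = V·I·cosφ = 220 × 44.7 × 0.722 = 7100 W
P_out = η·P_in = 0.73 × 7100 = 5183 W

5.18 kW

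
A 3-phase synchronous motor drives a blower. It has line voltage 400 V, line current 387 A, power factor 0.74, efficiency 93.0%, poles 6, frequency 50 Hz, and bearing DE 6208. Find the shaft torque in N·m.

P_in = √3·V·I·cosφ = 1.732 × 400 × 387 × 0.74 = 198404 W
P_out = η·P_in = 0.93 × 198404 = 184516 W
n = n_s = 120×50/6 = 1000 rpm (synchronous)
ω = 2π×1000/60 = 104.7 rad/s
τ = P_out/ω = 184516/104.7 = 1760 N·m

1760 N·m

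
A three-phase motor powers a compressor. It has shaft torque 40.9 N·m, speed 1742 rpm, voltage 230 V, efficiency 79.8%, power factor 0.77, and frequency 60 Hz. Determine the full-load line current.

ω = 2π×1742/60 = 182.4 rad/s; P_out = τω = 40.9 × 182.4 = 7460 W
P_in = P_out / η = 7460 / 0.798 = 9348 W
I_L = P_in / (√3·V_L·cosφ) = 9348 / (1.732 × 230 × 0.77) = 30.5 A

30.5 A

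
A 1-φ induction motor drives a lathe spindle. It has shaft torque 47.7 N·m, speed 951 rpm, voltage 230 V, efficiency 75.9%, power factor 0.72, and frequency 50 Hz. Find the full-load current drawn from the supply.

ω = 2π×951/60 = 99.59 rad/s; P_out = τω = 47.7 × 99.59 = 4750 W
P_in = P_out / η = 4750 / 0.759 = 6258 W
I = P_in / (V·cosφ) = 6258 / (230 × 0.72) = 37.8 A

37.8 A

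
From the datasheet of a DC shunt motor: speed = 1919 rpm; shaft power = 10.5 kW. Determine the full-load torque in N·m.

ω = 2π × 1919/60 = 201 rad/s
τ = P/ω = 10500/201 = 52.2 N·m

52.2 N·m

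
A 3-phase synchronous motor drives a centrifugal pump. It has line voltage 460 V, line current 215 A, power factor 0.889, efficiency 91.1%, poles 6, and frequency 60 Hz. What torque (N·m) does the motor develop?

1100 N·m

P_in = √3·V·I·cosφ = 1.732 × 460 × 215 × 0.889 = 152281 W
P_out = η·P_in = 0.911 × 152281 = 138728 W
n = n_s = 120×60/6 = 1200 rpm (synchronous)
ω = 2π×1200/60 = 125.7 rad/s
τ = P_out/ω = 138728/125.7 = 1100 N·m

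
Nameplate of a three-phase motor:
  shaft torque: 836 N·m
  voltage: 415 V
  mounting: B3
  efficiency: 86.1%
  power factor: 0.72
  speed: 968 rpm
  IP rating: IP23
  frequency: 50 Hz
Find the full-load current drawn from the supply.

ω = 2π×968/60 = 101.4 rad/s; P_out = τω = 836 × 101.4 = 84770 W
P_in = P_out / η = 84770 / 0.861 = 98455 W
I_L = P_in / (√3·V_L·cosφ) = 98455 / (1.732 × 415 × 0.72) = 190 A

190 A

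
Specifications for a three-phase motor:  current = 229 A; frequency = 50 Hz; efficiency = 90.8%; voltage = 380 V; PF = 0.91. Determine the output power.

125 kW

P_in = √3·V·I·cosφ = 1.732 × 380 × 229 × 0.91 = 137154 W
P_out = η·P_in = 0.908 × 137154 = 124536 W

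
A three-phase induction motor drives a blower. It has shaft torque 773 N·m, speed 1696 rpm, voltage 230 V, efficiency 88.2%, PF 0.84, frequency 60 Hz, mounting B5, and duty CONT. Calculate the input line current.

465 A

ω = 2π×1696/60 = 177.6 rad/s; P_out = τω = 773 × 177.6 = 137285 W
P_in = P_out / η = 137285 / 0.882 = 155652 W
I_L = P_in / (√3·V_L·cosφ) = 155652 / (1.732 × 230 × 0.84) = 465 A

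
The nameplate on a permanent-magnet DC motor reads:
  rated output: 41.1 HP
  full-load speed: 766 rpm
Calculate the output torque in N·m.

382 N·m

P_out = 41.1 × 746 = 30661 W
ω = 2π × 766/60 = 80.22 rad/s
τ = P_out/ω = 30661/80.22 = 382 N·m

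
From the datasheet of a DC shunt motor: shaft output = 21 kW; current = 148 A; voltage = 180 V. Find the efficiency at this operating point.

78.8 %

P_out = 21 kW = 21000 W
P_in = V·I = 180 × 148 = 26640 W
η = P_out / P_in = 21000 / 26640 = 0.788 = 78.8%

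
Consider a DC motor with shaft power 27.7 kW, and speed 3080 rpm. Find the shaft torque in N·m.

85.9 N·m

ω = 2π × 3080/60 = 322.5 rad/s
τ = P/ω = 27700/322.5 = 85.9 N·m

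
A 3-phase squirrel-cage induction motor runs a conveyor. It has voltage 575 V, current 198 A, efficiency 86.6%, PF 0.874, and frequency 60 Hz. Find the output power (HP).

200 HP

P_in = √3·V·I·cosφ = 1.732 × 575 × 198 × 0.874 = 172342 W
P_out = η·P_in = 0.866 × 172342 = 149248 W
= 149248/746 = 200 HP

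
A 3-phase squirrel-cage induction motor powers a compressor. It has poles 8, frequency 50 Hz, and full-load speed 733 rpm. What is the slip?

n_s = 120f/p = 120×50/8 = 750 rpm
s = (n_s − n)/n_s = (750 − 733)/750 = 0.0227

2.3 %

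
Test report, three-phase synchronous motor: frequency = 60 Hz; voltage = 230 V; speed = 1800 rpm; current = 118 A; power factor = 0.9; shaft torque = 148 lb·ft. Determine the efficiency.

τ = 148 lb·ft × 1.356 = 200.7 N·m
ω = 2π × 1800/60 = 188.5 rad/s; P_out = τω = 200.7 × 188.5 = 37832 W
P_in = √3·V_L·I_L·cosφ = 1.732 × 230 × 118 × 0.9 = 42306 W
η = P_out / P_in = 37832 / 42306 = 0.894 = 89.4%

89.4 %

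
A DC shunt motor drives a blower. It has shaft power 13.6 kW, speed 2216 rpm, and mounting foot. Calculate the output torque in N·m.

ω = 2π × 2216/60 = 232.1 rad/s
τ = P/ω = 13600/232.1 = 58.6 N·m

58.6 N·m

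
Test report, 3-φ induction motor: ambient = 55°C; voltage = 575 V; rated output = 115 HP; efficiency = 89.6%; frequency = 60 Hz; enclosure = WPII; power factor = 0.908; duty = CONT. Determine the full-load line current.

P_out = 115 × 746 = 85790 W
P_in = P_out / η = 85790 / 0.896 = 95748 W
I_L = P_in / (√3·V_L·cosφ) = 95748 / (1.732 × 575 × 0.908) = 106 A

106 A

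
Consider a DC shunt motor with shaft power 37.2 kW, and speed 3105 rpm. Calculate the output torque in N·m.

ω = 2π × 3105/60 = 325.2 rad/s
τ = P/ω = 37200/325.2 = 114 N·m

114 N·m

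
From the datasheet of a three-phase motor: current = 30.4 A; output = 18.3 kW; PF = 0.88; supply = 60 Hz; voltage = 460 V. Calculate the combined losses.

P_in = √3·V·I·cosφ = 1.732×460×30.4×0.88 = 21314 W
P_out = 18300 W
Losses = P_in − P_out = 21314 − 18300 = 3014 W

3010 W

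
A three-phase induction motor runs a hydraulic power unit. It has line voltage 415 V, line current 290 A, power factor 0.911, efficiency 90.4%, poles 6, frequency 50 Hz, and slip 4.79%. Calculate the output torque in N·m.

1720 N·m

P_in = √3·V·I·cosφ = 1.732 × 415 × 290 × 0.911 = 189894 W
P_out = η·P_in = 0.904 × 189894 = 171664 W
n_s = 120×50/6 = 1000 rpm; n = 1000×(1−0.0479) = 952 rpm
ω = 2π×952/60 = 99.69 rad/s
τ = P_out/ω = 171664/99.69 = 1720 N·m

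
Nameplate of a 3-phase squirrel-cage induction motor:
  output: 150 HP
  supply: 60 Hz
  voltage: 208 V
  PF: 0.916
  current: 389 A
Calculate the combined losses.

P_in = √3·V·I·cosφ = 1.732×208×389×0.916 = 128368 W
P_out = 150×746 = 111900 W
Losses = P_in − P_out = 128368 − 111900 = 16468 W

16500 W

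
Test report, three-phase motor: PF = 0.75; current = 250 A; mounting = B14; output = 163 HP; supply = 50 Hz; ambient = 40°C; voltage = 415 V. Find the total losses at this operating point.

13200 W

P_in = √3·V·I·cosφ = 1.732×415×250×0.75 = 134771 W
P_out = 163×746 = 121598 W
Losses = P_in − P_out = 134771 − 121598 = 13173 W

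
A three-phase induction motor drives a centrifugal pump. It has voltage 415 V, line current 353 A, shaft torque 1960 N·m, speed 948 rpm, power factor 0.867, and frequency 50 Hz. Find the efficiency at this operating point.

88.4 %

ω = 2π × 948/60 = 99.27 rad/s; P_out = τω = 1960 × 99.27 = 194569 W
P_in = √3·V_L·I_L·cosφ = 1.732 × 415 × 353 × 0.867 = 219983 W
η = P_out / P_in = 194569 / 219983 = 0.884 = 88.4%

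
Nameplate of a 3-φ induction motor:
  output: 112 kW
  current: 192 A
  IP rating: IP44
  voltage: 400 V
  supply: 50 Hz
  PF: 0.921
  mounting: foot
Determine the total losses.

P_in = √3·V·I·cosφ = 1.732×400×192×0.921 = 122509 W
P_out = 112000 W
Losses = P_in − P_out = 122509 − 112000 = 10509 W

10.5 kW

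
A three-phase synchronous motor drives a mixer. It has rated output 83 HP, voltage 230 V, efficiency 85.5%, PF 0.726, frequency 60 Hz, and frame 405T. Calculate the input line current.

P_out = 83 × 746 = 61918 W
P_in = P_out / η = 61918 / 0.855 = 72419 W
I_L = P_in / (√3·V_L·cosφ) = 72419 / (1.732 × 230 × 0.726) = 250 A

250 A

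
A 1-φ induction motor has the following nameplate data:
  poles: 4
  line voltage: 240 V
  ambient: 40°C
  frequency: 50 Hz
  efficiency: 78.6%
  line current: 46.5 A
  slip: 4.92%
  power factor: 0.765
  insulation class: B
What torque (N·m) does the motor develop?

P_in = V·I·cosφ = 240 × 46.5 × 0.765 = 8537 W
P_out = η·P_in = 0.786 × 8537 = 6710 W
n_s = 120×50/4 = 1500 rpm; n = 1500×(1−0.0492) = 1426 rpm
ω = 2π×1426/60 = 149.3 rad/s
τ = P_out/ω = 6710/149.3 = 44.9 N·m

44.9 N·m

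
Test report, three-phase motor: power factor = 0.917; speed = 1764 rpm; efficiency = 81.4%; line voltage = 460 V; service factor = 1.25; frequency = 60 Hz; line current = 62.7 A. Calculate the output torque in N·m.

202 N·m

P_in = √3·V·I·cosφ = 1.732 × 460 × 62.7 × 0.917 = 45808 W
P_out = η·P_in = 0.814 × 45808 = 37288 W
n = 1764 rpm
ω = 2π×1764/60 = 184.7 rad/s
τ = P_out/ω = 37288/184.7 = 202 N·m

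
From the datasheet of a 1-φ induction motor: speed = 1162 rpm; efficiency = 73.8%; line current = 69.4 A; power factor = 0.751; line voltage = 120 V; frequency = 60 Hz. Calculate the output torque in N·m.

37.9 N·m

P_in = V·I·cosφ = 120 × 69.4 × 0.751 = 6254 W
P_out = η·P_in = 0.738 × 6254 = 4615 W
n = 1162 rpm
ω = 2π×1162/60 = 121.7 rad/s
τ = P_out/ω = 4615/121.7 = 37.9 N·m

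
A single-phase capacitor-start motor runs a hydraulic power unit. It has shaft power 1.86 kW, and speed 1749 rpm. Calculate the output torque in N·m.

ω = 2π × 1749/60 = 183.2 rad/s
τ = P/ω = 1860/183.2 = 10.2 N·m

10.2 N·m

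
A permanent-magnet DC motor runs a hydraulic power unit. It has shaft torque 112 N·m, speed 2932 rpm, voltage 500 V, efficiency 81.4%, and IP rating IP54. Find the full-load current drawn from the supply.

84.5 A

ω = 2π×2932/60 = 307 rad/s; P_out = τω = 112 × 307 = 34384 W
P_in = P_out / η = 34384 / 0.814 = 42241 W
I = P_in / V = 42241 / 500 = 84.5 A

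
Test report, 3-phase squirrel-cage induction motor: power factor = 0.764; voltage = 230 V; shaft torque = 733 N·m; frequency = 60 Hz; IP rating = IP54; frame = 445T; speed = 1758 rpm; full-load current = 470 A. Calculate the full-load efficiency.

ω = 2π × 1758/60 = 184.1 rad/s; P_out = τω = 733 × 184.1 = 134945 W
P_in = √3·V_L·I_L·cosφ = 1.732 × 230 × 470 × 0.764 = 143043 W
η = P_out / P_in = 134945 / 143043 = 0.943 = 94.3%

94.3 %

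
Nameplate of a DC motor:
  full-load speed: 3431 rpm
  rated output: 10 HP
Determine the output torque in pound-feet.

P_out = 10 × 746 = 7460 W
ω = 2π × 3431/60 = 359.3 rad/s
τ = P_out/ω = 7460/359.3 = 20.76 N·m
In lb·ft: 20.76/1.356 = 15.3 lb·ft

15.3 lb·ft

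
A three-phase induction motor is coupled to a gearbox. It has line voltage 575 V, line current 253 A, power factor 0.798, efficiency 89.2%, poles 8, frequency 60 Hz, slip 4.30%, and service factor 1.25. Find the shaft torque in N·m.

1990 N·m

P_in = √3·V·I·cosφ = 1.732 × 575 × 253 × 0.798 = 201066 W
P_out = η·P_in = 0.892 × 201066 = 179351 W
n_s = 120×60/8 = 900 rpm; n = 900×(1−0.043) = 861 rpm
ω = 2π×861/60 = 90.16 rad/s
τ = P_out/ω = 179351/90.16 = 1990 N·m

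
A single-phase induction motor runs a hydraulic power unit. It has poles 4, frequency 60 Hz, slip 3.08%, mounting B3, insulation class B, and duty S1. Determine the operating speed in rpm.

n_s = 120f/p = 120×60/4 = 1800 rpm
n = n_s(1 − s) = 1800 × (1 − 0.0308) = 1745 rpm

1745 rpm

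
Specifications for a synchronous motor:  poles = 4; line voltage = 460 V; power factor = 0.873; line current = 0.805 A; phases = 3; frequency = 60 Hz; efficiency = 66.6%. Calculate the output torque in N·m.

1.98 N·m

P_in = √3·V·I·cosφ = 1.732 × 460 × 0.805 × 0.873 = 560 W
P_out = η·P_in = 0.666 × 560 = 373 W
n = n_s = 120×60/4 = 1800 rpm (synchronous)
ω = 2π×1800/60 = 188.5 rad/s
τ = P_out/ω = 373/188.5 = 1.98 N·m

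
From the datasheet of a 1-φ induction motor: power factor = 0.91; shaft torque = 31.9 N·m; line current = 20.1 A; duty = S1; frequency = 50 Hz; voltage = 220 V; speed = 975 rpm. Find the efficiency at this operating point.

ω = 2π × 975/60 = 102.1 rad/s; P_out = τω = 31.9 × 102.1 = 3257 W
P_in = V·I·cosφ = 220 × 20.1 × 0.91 = 4024 W
η = P_out / P_in = 3257 / 4024 = 0.809 = 80.9%

80.9 %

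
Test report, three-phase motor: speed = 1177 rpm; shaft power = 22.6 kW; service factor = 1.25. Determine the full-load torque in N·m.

ω = 2π × 1177/60 = 123.3 rad/s
τ = P/ω = 22600/123.3 = 183 N·m

183 N·m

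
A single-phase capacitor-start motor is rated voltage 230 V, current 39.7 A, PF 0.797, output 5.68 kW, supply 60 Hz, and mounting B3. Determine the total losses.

1.6 kW

P_in = V·I·cosφ = 230×39.7×0.797 = 7277 W
P_out = 5680 W
Losses = P_in − P_out = 7277 − 5680 = 1597 W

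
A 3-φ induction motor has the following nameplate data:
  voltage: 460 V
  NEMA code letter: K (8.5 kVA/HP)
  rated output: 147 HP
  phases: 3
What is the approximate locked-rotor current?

1570 A

S_LR = 8.5 × 147 = 1249.5 kVA
I_LR = S_LR/(√3·V_L) = 1249500/(1.732×460) = 1570 A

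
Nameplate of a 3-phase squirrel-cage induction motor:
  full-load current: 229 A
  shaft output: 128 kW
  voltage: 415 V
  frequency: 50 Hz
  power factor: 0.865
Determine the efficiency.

89.9 %

P_out = 128 kW = 128000 W
P_in = √3·V_L·I_L·cosφ = 1.732 × 415 × 229 × 0.865 = 142380 W
η = P_out / P_in = 128000 / 142380 = 0.899 = 89.9%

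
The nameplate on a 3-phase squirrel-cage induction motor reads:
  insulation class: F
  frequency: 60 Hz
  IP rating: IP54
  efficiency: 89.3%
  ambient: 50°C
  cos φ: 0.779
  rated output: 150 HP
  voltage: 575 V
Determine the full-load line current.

162 A

P_out = 150 × 746 = 111900 W
P_in = P_out / η = 111900 / 0.893 = 125308 W
I_L = P_in / (√3·V_L·cosφ) = 125308 / (1.732 × 575 × 0.779) = 162 A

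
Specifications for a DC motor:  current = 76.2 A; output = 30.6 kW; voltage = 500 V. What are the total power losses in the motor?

P_in = V·I = 500×76.2 = 38100 W
P_out = 30600 W
Losses = P_in − P_out = 38100 − 30600 = 7500 W

7500 W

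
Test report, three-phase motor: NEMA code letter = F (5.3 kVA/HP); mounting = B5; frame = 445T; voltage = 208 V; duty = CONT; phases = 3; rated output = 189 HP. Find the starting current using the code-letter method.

S_LR = 5.3 × 189 = 1001.7 kVA
I_LR = S_LR/(√3·V_L) = 1001700/(1.732×208) = 2780 A

2780 A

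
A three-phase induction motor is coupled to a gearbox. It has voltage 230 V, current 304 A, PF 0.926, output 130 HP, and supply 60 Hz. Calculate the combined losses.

15.2 kW

P_in = √3·V·I·cosφ = 1.732×230×304×0.926 = 112140 W
P_out = 130×746 = 96980 W
Losses = P_in − P_out = 112140 − 96980 = 15160 W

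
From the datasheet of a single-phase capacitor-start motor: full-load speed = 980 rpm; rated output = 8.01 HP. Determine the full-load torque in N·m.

P_out = 8.01 × 746 = 5975 W
ω = 2π × 980/60 = 102.6 rad/s
τ = P_out/ω = 5975/102.6 = 58.2 N·m

58.2 N·m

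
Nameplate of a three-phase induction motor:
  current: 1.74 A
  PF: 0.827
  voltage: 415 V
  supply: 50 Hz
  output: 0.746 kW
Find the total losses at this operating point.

288 W

P_in = √3·V·I·cosφ = 1.732×415×1.74×0.827 = 1034 W
P_out = 746 W
Losses = P_in − P_out = 1034 − 746 = 288 W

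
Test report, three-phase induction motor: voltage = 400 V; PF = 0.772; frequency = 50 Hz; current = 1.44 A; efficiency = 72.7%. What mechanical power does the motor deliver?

0.56 kW

P_in = √3·V·I·cosφ = 1.732 × 400 × 1.44 × 0.772 = 770 W
P_out = η·P_in = 0.727 × 770 = 560 W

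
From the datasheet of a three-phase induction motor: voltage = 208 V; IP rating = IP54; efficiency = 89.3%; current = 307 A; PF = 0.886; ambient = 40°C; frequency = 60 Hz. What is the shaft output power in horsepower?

117 HP

P_in = √3·V·I·cosφ = 1.732 × 208 × 307 × 0.886 = 97990 W
P_out = η·P_in = 0.893 × 97990 = 87505 W
= 87505/746 = 117 HP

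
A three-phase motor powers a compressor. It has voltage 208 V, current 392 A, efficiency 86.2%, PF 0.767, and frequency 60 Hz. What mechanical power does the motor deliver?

P_in = √3·V·I·cosφ = 1.732 × 208 × 392 × 0.767 = 108316 W
P_out = η·P_in = 0.862 × 108316 = 93368 W

93.4 kW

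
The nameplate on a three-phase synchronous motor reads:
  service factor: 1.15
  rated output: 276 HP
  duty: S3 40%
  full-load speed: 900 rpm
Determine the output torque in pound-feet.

1610 lb·ft

P_out = 276 × 746 = 205896 W
ω = 2π × 900/60 = 94.25 rad/s
τ = P_out/ω = 205896/94.25 = 2185 N·m
In lb·ft: 2185/1.356 = 1610 lb·ft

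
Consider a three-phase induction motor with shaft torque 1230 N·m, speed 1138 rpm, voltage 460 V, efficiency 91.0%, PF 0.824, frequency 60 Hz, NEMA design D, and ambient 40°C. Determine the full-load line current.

ω = 2π×1138/60 = 119.2 rad/s; P_out = τω = 1230 × 119.2 = 146616 W
P_in = P_out / η = 146616 / 0.910 = 161116 W
I_L = P_in / (√3·V_L·cosφ) = 161116 / (1.732 × 460 × 0.824) = 245 A

245 A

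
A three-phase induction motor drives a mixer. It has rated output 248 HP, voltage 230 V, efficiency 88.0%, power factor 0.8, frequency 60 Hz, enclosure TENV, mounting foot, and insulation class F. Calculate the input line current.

660 A

P_out = 248 × 746 = 185008 W
P_in = P_out / η = 185008 / 0.880 = 210236 W
I_L = P_in / (√3·V_L·cosφ) = 210236 / (1.732 × 230 × 0.8) = 660 A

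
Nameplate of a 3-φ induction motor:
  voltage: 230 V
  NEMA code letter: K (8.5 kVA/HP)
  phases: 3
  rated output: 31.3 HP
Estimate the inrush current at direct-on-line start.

S_LR = 8.5 × 31.3 = 266.05 kVA
I_LR = S_LR/(√3·V_L) = 266050/(1.732×230) = 668 A

668 A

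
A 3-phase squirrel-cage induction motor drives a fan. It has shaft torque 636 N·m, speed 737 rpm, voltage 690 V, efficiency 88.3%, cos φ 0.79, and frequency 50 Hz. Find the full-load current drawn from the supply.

58.9 A

ω = 2π×737/60 = 77.18 rad/s; P_out = τω = 636 × 77.18 = 49086 W
P_in = P_out / η = 49086 / 0.883 = 55590 W
I_L = P_in / (√3·V_L·cosφ) = 55590 / (1.732 × 690 × 0.79) = 58.9 A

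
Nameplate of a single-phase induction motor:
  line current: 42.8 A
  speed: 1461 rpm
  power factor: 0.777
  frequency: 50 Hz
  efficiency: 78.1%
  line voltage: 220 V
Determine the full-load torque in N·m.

37.3 N·m

P_in = V·I·cosφ = 220 × 42.8 × 0.777 = 7316 W
P_out = η·P_in = 0.781 × 7316 = 5714 W
n = 1461 rpm
ω = 2π×1461/60 = 153 rad/s
τ = P_out/ω = 5714/153 = 37.3 N·m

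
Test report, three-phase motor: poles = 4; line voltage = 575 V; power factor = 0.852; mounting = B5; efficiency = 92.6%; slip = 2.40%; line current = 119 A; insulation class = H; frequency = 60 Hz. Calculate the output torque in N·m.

508 N·m

P_in = √3·V·I·cosφ = 1.732 × 575 × 119 × 0.852 = 100972 W
P_out = η·P_in = 0.926 × 100972 = 93500 W
n_s = 120×60/4 = 1800 rpm; n = 1800×(1−0.024) = 1757 rpm
ω = 2π×1757/60 = 184 rad/s
τ = P_out/ω = 93500/184 = 508 N·m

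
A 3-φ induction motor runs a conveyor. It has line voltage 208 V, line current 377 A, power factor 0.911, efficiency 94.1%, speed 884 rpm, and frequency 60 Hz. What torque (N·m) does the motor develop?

P_in = √3·V·I·cosφ = 1.732 × 208 × 377 × 0.911 = 123729 W
P_out = η·P_in = 0.941 × 123729 = 116429 W
n = 884 rpm
ω = 2π×884/60 = 92.57 rad/s
τ = P_out/ω = 116429/92.57 = 1260 N·m

1260 N·m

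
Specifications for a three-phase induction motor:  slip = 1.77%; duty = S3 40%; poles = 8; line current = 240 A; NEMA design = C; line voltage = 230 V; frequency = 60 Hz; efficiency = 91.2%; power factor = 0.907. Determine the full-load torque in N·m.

P_in = √3·V·I·cosφ = 1.732 × 230 × 240 × 0.907 = 86715 W
P_out = η·P_in = 0.912 × 86715 = 79084 W
n_s = 120×60/8 = 900 rpm; n = 900×(1−0.0177) = 884 rpm
ω = 2π×884/60 = 92.57 rad/s
τ = P_out/ω = 79084/92.57 = 854 N·m

854 N·m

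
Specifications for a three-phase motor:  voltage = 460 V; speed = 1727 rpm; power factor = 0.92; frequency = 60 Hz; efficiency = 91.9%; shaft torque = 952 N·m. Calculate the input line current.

ω = 2π×1727/60 = 180.9 rad/s; P_out = τω = 952 × 180.9 = 172217 W
P_in = P_out / η = 172217 / 0.919 = 187396 W
I_L = P_in / (√3·V_L·cosφ) = 187396 / (1.732 × 460 × 0.92) = 256 A

256 A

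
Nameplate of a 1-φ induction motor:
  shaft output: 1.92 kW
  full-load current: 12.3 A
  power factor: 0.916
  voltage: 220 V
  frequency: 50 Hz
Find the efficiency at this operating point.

77.5 %

P_out = 1.92 kW = 1920 W
P_in = V·I·cosφ = 220 × 12.3 × 0.916 = 2479 W
η = P_out / P_in = 1920 / 2479 = 0.775 = 77.5%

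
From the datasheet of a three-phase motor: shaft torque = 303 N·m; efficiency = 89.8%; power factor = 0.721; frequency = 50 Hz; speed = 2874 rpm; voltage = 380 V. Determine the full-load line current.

214 A

ω = 2π×2874/60 = 301 rad/s; P_out = τω = 303 × 301 = 91203 W
P_in = P_out / η = 91203 / 0.898 = 101562 W
I_L = P_in / (√3·V_L·cosφ) = 101562 / (1.732 × 380 × 0.721) = 214 A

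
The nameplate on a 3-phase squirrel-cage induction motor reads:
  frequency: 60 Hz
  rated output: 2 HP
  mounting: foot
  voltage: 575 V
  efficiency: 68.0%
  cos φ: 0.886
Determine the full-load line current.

2.49 A

P_out = 2 × 746 = 1492 W
P_in = P_out / η = 1492 / 0.680 = 2194 W
I_L = P_in / (√3·V_L·cosφ) = 2194 / (1.732 × 575 × 0.886) = 2.49 A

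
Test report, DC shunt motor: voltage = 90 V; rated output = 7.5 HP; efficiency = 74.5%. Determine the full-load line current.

83.4 A

P_out = 7.5 × 746 = 5595 W
P_in = P_out / η = 5595 / 0.745 = 7510 W
I = P_in / V = 7510 / 90 = 83.4 A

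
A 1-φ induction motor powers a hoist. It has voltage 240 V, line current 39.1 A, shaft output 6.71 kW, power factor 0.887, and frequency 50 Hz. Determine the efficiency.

P_out = 6.71 kW = 6710 W
P_in = V·I·cosφ = 240 × 39.1 × 0.887 = 8324 W
η = P_out / P_in = 6710 / 8324 = 0.806 = 80.6%

80.6 %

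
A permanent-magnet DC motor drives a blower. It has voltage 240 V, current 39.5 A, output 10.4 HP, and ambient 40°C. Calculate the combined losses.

P_in = V·I = 240×39.5 = 9480 W
P_out = 10.4×746 = 7758 W
Losses = P_in − P_out = 9480 − 7758 = 1722 W

1.72 kW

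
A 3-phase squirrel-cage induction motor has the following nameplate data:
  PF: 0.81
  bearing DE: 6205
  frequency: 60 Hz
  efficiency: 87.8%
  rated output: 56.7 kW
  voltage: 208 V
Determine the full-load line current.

P_out = 56.7 kW = 56700 W
P_in = P_out / η = 56700 / 0.878 = 64579 W
I_L = P_in / (√3·V_L·cosφ) = 64579 / (1.732 × 208 × 0.81) = 221 A

221 A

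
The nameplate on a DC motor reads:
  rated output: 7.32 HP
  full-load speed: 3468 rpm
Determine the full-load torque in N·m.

15 N·m

P_out = 7.32 × 746 = 5461 W
ω = 2π × 3468/60 = 363.2 rad/s
τ = P_out/ω = 5461/363.2 = 15 N·m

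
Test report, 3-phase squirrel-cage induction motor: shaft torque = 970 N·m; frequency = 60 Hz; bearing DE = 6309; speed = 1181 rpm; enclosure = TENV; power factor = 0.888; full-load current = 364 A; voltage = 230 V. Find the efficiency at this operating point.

ω = 2π × 1181/60 = 123.7 rad/s; P_out = τω = 970 × 123.7 = 119989 W
P_in = √3·V_L·I_L·cosφ = 1.732 × 230 × 364 × 0.888 = 128763 W
η = P_out / P_in = 119989 / 128763 = 0.932 = 93.2%

93.2 %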